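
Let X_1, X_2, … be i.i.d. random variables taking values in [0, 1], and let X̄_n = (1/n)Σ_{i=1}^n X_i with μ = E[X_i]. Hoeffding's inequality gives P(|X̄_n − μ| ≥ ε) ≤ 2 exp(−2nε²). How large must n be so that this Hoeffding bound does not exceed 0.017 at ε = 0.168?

85

Require 2·exp(−2nε²) ≤ 0.017, i.e. 2nε² ≥ ln(2/0.017) = 4.767689.
So n ≥ 4.767689 / (2·0.168²) = 84.462.
The smallest integer n is 85.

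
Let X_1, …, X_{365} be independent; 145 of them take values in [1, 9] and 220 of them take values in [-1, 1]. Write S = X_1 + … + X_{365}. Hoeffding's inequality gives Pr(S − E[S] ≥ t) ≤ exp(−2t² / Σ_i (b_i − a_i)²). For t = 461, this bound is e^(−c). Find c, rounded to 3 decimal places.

Σ(b_i − a_i)² = 145·8² + 220·2² = 10160.
c = 2t² / 10160 = 2·461² / 10160 = 41.8348.

41.835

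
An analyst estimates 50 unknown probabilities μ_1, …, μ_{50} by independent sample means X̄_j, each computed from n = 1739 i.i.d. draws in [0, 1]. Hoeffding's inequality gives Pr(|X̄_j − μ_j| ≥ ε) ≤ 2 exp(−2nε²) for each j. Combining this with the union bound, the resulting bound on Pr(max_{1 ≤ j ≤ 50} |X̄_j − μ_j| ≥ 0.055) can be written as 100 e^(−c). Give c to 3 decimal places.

Union bound over the 50 events: Pr(max_{1 ≤ j ≤ 50} |X̄_j − μ_j| ≥ 0.055) ≤ 50·2·exp(−2nε²) = 100 exp(−2·1739·0.055²).
So c = 2·1739·0.055² = 10.5209.

10.521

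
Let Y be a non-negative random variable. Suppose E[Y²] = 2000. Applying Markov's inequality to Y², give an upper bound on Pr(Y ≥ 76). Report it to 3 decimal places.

Since Y ≥ 0, the event {Y ≥ 76} is the same as {Y² ≥ 5776}.
Markov's inequality applied to Y² gives Pr(Y² ≥ 5776) ≤ E[Y²]/5776 = 2000/5776 = 0.3463.

0.346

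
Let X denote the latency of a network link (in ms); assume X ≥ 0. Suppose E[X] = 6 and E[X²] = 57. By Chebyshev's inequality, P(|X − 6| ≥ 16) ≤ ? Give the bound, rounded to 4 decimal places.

Var(X) = E[X²] − (E[X])² = 57 − 36 = 21.
Chebyshev's inequality: P(|X − μ| ≥ t) ≤ Var(X)/t² = 21/256 = 0.0820.

0.0820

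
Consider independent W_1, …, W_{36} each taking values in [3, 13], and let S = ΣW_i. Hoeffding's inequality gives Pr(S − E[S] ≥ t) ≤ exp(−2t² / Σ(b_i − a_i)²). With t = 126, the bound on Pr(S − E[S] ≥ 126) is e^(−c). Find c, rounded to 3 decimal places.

Σ(b_i − a_i)² = 36·(10)² = 3600.
c = 2t²/3600 = 2·126²/3600 = 8.8200.

8.820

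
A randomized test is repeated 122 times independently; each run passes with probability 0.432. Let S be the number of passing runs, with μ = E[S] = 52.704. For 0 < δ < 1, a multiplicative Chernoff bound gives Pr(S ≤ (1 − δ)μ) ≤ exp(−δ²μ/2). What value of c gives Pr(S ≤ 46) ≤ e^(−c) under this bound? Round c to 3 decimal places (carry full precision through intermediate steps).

Write 46 = (1 − δ)μ, so δ = 1 − 46/52.704 = 0.127201…
Then the exponent is δ²μ/2 = (μ − 46)²/(2μ) = 0.426378.

0.426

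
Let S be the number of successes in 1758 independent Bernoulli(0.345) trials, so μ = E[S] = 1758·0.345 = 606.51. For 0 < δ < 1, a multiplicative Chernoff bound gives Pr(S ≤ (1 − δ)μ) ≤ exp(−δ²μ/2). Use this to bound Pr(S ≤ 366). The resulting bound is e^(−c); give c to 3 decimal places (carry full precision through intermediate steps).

Write 366 = (1 − δ)μ, so δ = 1 − 366/606.51 = 0.3965475…
Then the exponent is δ²μ/2 = (μ − 366)²/(2μ) = 47.686815.

47.687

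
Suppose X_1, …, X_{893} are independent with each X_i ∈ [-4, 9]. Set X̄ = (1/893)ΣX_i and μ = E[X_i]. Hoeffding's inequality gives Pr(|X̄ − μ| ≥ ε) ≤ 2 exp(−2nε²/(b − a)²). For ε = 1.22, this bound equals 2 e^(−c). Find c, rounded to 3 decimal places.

c = 2nε²/(b − a)² = 2·893·1.22² / 13² = 15.7295.

15.729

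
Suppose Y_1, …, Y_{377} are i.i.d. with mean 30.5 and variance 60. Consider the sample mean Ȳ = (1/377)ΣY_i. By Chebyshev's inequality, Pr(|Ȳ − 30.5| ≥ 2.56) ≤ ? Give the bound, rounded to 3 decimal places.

Var(Ȳ) = Var(Y_i)/n = 60/377 = 0.15915.
Chebyshev: Pr(|Ȳ − 30.5| ≥ 2.56) ≤ Var(Ȳ)/(2.56)² = 60/(377·2.56²) = 0.0243.

0.024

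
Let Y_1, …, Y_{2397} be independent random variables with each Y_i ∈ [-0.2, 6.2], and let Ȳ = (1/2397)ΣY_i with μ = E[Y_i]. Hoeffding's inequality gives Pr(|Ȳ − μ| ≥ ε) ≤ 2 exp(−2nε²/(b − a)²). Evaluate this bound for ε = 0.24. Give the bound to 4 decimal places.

Exponent: 2nε²/(b − a)² = 2·2397·0.24² / 6.4² = 6.74156.
Bound = 2·exp(−6.74156) = 0.00236.

0.0024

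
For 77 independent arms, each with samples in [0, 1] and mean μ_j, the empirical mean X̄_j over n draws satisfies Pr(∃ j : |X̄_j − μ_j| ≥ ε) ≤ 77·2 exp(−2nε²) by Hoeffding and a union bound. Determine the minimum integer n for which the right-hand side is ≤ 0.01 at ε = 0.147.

Need 2·77·exp(−2nε²) ≤ 0.01, i.e. exp(−2nε²) ≤ 0.01/154.
So 2nε² ≥ ln(154/0.01) = 9.642123.
Hence n ≥ 9.642123/(2·0.147²) = 223.104.
The smallest integer n is 224.

224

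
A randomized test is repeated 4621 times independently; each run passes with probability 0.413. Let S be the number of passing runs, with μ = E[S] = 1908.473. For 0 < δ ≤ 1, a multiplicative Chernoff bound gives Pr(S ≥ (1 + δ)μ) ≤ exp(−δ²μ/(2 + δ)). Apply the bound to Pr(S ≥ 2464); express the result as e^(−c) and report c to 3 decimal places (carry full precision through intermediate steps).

70.580

Write 2464 = (1 + δ)μ, so δ = 2464/1908.473 − 1 = 0.2910845…
Then the exponent is δ²μ/(2 + δ) = (2464 − μ)² / (μ·(2 + δ)) = 70.580252.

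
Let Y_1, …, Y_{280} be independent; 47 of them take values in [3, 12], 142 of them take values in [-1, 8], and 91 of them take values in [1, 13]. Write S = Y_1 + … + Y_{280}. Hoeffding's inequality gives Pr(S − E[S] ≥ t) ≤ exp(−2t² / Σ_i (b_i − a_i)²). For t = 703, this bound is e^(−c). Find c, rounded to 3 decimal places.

34.788

Σ(b_i − a_i)² = 47·9² + 142·9² + 91·12² = 28413.
c = 2t² / 28413 = 2·703² / 28413 = 34.7875.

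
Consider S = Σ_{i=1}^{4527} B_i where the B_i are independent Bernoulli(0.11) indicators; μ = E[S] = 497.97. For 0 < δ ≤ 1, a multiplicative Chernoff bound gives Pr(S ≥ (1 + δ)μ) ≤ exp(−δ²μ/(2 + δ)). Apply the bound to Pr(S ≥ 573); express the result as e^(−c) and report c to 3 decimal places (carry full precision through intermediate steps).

5.256

Write 573 = (1 + δ)μ, so δ = 573/497.97 − 1 = 0.1506717…
Then the exponent is δ²μ/(2 + δ) = (573 − μ)² / (μ·(2 + δ)) = 5.256451.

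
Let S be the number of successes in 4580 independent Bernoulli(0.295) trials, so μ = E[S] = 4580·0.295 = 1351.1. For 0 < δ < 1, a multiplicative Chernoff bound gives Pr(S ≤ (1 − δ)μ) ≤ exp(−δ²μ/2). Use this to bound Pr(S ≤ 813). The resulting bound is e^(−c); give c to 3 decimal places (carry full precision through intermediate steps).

Write 813 = (1 − δ)μ, so δ = 1 − 813/1351.1 = 0.3982681…
Then the exponent is δ²μ/2 = (μ − 813)²/(2μ) = 107.154026.

107.154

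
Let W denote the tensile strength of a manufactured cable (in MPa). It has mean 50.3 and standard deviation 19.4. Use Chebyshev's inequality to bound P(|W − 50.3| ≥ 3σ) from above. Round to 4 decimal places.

0.1111

Chebyshev: P(|W − μ| ≥ t) ≤ Var(W)/t².
Var(W) = σ² = 19.4² = 376.36.
t = 3·19.4 = 58.2.
Bound = 376.36 / 3387.24 = 0.1111.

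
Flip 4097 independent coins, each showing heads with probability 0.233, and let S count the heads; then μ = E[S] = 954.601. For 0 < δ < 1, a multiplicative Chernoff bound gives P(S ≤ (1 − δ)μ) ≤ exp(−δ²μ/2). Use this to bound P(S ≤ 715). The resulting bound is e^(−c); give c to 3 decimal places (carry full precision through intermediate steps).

30.069

Write 715 = (1 − δ)μ, so δ = 1 − 715/954.601 = 0.250996…
Then the exponent is δ²μ/2 = (μ − 715)²/(2μ) = 30.069442.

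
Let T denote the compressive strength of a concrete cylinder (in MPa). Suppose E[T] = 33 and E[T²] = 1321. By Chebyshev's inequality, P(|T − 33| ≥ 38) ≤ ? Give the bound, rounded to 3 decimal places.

Var(T) = E[T²] − (E[T])² = 1321 − 1089 = 232.
Chebyshev's inequality: P(|T − μ| ≥ t) ≤ Var(T)/t² = 232/1444 = 0.1607.

0.161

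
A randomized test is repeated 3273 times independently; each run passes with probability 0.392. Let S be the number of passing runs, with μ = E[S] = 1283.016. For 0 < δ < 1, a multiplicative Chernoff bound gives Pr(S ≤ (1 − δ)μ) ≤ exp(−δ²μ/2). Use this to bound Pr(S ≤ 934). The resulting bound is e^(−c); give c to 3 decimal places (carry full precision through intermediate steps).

Write 934 = (1 − δ)μ, so δ = 1 − 934/1283.016 = 0.2720278…
Then the exponent is δ²μ/2 = (μ − 934)²/(2μ) = 47.471025.

47.471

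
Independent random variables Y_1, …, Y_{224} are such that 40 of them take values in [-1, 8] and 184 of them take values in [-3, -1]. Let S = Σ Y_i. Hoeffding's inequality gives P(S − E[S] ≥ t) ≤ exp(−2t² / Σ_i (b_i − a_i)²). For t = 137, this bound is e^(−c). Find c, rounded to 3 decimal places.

9.441

Σ(b_i − a_i)² = 40·9² + 184·2² = 3976.
c = 2t² / 3976 = 2·137² / 3976 = 9.4411.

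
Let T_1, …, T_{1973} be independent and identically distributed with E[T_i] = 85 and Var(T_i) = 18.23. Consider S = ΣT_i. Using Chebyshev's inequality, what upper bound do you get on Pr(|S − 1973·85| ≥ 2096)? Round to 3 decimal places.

Var(S) = n·Var(T_i) = 1973·18.23 = 35967.79.
Chebyshev: Pr(|S − 1973·85| ≥ 2096) ≤ Var(S)/2096² = 35967.79/4393216 = 0.0082.

0.008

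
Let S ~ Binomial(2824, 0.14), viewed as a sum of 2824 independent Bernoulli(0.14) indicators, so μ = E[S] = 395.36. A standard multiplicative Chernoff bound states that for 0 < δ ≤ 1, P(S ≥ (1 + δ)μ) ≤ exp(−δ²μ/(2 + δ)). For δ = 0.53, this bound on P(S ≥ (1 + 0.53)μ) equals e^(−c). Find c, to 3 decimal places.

c = δ²μ/(2 + δ) = 0.53²·395.36/(2 + 0.53) = 43.8959.

43.896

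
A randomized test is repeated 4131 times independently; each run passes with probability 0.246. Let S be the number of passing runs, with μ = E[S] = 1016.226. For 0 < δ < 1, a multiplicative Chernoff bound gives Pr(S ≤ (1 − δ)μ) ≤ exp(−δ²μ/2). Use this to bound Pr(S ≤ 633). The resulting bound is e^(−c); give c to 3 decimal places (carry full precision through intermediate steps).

Write 633 = (1 − δ)μ, so δ = 1 − 633/1016.226 = 0.3771071…
Then the exponent is δ²μ/2 = (μ − 633)²/(2μ) = 72.258615.

72.259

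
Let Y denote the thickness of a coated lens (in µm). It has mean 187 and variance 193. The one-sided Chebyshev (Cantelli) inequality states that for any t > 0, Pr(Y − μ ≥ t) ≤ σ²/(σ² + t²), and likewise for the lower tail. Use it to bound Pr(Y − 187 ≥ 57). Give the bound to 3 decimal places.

Here σ² = 193 and t = 57, so σ² + t² = 3442.
Cantelli's bound: 193/3442 = 0.0561.

0.056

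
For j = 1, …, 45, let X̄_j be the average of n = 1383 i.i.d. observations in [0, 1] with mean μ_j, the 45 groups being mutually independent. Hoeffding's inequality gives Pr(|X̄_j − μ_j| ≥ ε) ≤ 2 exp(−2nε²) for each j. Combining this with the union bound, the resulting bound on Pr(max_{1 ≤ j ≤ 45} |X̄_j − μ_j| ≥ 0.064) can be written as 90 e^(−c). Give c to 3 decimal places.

11.330

Union bound over the 45 events: Pr(max_{1 ≤ j ≤ 45} |X̄_j − μ_j| ≥ 0.064) ≤ 45·2·exp(−2nε²) = 90 exp(−2·1383·0.064²).
So c = 2·1383·0.064² = 11.3295.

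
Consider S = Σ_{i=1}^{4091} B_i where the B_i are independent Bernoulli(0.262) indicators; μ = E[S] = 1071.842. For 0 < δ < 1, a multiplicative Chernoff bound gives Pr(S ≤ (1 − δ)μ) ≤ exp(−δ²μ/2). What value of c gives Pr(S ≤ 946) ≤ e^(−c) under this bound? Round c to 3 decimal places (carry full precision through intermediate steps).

Write 946 = (1 − δ)μ, so δ = 1 − 946/1071.842 = 0.1174072…
Then the exponent is δ²μ/2 = (μ − 946)²/(2μ) = 7.387380.

7.387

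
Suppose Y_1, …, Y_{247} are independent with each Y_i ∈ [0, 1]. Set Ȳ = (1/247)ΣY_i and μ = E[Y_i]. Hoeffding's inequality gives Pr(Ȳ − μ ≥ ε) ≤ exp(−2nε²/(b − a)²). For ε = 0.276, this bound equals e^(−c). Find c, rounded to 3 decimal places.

c = 2nε²/(b − a)² = 2·247·0.276² / 1² = 37.6309.

37.631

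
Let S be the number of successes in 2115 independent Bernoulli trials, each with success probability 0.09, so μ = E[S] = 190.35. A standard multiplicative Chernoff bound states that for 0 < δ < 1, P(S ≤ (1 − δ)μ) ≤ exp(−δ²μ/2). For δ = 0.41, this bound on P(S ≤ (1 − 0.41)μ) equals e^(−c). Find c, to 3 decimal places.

15.999

c = δ²μ/2 = 0.41²·190.35/2 = 15.9989.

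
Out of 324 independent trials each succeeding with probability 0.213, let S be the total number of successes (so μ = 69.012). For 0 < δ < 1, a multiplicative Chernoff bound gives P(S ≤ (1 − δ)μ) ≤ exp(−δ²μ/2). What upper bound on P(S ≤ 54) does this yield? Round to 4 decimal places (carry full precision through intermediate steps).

Write 54 = (1 − δ)μ, so δ = 1 − 54/69.012 = 0.2175274…
Then the exponent is δ²μ/2 = (μ − 54)²/(2μ) = 1.632761.
Bound = exp(−1.632761) = 0.19539.

0.1954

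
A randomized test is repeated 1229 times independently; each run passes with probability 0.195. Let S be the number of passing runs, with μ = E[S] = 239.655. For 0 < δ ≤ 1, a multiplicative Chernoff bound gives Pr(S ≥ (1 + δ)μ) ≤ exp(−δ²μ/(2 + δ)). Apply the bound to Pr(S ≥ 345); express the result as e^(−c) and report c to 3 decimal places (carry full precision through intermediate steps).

18.981

Write 345 = (1 + δ)μ, so δ = 345/239.655 − 1 = 0.4395694…
Then the exponent is δ²μ/(2 + δ) = (345 − μ)² / (μ·(2 + δ)) = 18.981398.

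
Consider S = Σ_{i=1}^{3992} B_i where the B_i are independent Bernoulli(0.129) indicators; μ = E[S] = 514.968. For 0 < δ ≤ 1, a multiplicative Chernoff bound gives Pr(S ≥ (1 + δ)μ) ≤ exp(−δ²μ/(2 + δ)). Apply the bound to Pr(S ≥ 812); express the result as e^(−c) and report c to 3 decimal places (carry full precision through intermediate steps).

66.488

Write 812 = (1 + δ)μ, so δ = 812/514.968 − 1 = 0.576797…
Then the exponent is δ²μ/(2 + δ) = (812 − μ)² / (μ·(2 + δ)) = 66.488422.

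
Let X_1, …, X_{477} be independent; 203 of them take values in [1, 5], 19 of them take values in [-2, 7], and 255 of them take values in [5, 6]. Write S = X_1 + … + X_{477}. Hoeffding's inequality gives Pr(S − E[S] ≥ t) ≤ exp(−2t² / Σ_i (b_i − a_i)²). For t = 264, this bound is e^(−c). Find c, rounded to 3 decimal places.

27.646

Σ(b_i − a_i)² = 203·4² + 19·9² + 255·1² = 5042.
c = 2t² / 5042 = 2·264² / 5042 = 27.6462.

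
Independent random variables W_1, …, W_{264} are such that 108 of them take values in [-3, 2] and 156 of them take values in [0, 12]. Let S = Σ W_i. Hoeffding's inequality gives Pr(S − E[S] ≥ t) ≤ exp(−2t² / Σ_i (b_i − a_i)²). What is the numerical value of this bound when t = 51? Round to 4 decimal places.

Σ(b_i − a_i)² = 108·5² + 156·12² = 25164.
Exponent = 2·51² / 25164 = 0.20672.
Bound = exp(−0.20672) = 0.81324.

0.8132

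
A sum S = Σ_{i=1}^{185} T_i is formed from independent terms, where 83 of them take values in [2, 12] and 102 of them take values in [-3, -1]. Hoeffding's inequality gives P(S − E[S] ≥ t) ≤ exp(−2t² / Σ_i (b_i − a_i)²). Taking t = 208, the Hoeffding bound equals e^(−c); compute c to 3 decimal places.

9.937

Σ(b_i − a_i)² = 83·10² + 102·2² = 8708.
c = 2t² / 8708 = 2·208² / 8708 = 9.9366.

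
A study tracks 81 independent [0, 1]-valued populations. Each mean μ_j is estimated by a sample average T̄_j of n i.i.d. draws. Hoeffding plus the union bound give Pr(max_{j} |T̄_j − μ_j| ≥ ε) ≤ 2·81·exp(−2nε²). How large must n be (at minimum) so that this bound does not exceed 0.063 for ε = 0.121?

Need 2·81·exp(−2nε²) ≤ 0.063, i.e. exp(−2nε²) ≤ 0.063/162.
So 2nε² ≥ ln(162/0.063) = 7.852217.
Hence n ≥ 7.852217/(2·0.121²) = 268.158.
The smallest integer n is 269.

269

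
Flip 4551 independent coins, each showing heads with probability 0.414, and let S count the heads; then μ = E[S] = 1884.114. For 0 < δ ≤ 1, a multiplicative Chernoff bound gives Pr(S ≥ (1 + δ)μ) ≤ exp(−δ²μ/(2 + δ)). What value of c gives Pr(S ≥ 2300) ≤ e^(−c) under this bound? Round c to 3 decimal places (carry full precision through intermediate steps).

41.338

Write 2300 = (1 + δ)μ, so δ = 2300/1884.114 − 1 = 0.2207329…
Then the exponent is δ²μ/(2 + δ) = (2300 − μ)² / (μ·(2 + δ)) = 41.337584.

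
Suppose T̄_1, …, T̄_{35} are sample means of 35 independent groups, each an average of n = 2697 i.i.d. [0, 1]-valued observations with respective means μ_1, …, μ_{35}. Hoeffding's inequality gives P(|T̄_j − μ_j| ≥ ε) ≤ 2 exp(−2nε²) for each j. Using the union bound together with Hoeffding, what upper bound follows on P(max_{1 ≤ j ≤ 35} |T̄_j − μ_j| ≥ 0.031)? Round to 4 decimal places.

0.3925

Per-experiment Hoeffding bound: 2·exp(−2·2697·0.031²) = 2·exp(−5.18363) = 0.011215.
Union bound over 35 events: 35·0.011215 = 0.39253.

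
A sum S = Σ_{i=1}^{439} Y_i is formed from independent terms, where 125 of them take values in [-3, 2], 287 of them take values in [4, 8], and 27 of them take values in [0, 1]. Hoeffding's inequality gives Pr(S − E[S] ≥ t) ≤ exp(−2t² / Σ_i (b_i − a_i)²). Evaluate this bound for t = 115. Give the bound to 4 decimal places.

0.0329

Σ(b_i − a_i)² = 125·5² + 287·4² + 27·1² = 7744.
Exponent = 2·115² / 7744 = 3.41555.
Bound = exp(−3.41555) = 0.03286.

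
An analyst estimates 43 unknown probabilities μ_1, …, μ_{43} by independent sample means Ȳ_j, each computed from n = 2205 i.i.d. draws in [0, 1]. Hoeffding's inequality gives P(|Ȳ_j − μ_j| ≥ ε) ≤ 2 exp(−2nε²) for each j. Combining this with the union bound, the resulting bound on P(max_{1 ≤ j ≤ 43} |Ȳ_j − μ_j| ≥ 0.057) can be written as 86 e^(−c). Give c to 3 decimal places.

14.328

Union bound over the 43 events: P(max_{1 ≤ j ≤ 43} |Ȳ_j − μ_j| ≥ 0.057) ≤ 43·2·exp(−2nε²) = 86 exp(−2·2205·0.057²).
So c = 2·2205·0.057² = 14.3281.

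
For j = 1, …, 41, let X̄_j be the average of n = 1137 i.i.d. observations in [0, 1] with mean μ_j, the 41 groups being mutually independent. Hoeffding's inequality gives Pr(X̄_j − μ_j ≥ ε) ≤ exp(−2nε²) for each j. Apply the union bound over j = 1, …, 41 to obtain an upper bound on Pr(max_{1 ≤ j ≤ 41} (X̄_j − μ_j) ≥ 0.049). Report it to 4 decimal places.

0.1744

Per-experiment Hoeffding bound: exp(−2·1137·0.049²) = exp(−5.45987) = 0.0042541.
Union bound over 41 events: 41·0.0042541 = 0.17442.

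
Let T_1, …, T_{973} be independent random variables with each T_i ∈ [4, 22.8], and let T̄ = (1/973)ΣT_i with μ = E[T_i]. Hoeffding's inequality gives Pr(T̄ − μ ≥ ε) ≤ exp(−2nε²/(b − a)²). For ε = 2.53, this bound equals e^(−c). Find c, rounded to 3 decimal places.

c = 2nε²/(b − a)² = 2·973·2.53² / 18.8² = 35.2426.

35.243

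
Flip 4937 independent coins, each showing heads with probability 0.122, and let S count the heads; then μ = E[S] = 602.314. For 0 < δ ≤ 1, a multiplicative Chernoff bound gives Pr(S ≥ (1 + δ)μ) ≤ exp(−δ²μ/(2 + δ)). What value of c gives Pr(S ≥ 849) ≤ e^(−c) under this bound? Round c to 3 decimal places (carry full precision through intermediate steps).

Write 849 = (1 + δ)μ, so δ = 849/602.314 − 1 = 0.4095638…
Then the exponent is δ²μ/(2 + δ) = (849 − μ)² / (μ·(2 + δ)) = 41.930266.

41.930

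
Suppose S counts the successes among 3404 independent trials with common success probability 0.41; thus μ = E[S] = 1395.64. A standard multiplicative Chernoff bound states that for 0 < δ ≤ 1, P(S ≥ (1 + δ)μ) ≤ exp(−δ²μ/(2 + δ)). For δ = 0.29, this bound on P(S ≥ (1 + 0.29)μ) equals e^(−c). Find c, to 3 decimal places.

c = δ²μ/(2 + δ) = 0.29²·1395.64/(2 + 0.29) = 51.2547.

51.255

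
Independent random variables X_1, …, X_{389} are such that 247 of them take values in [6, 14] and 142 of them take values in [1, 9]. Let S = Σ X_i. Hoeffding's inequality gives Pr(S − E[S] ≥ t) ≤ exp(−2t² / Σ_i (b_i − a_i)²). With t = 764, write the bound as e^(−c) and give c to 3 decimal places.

46.891

Σ(b_i − a_i)² = 247·8² + 142·8² = 24896.
c = 2t² / 24896 = 2·764² / 24896 = 46.8907.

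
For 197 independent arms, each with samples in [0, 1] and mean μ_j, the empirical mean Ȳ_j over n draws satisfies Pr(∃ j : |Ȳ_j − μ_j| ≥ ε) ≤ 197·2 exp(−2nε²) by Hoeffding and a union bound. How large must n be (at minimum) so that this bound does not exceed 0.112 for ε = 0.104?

378

Need 2·197·exp(−2nε²) ≤ 0.112, i.e. exp(−2nε²) ≤ 0.112/394.
So 2nε² ≥ ln(394/0.112) = 8.165607.
Hence n ≥ 8.165607/(2·0.104²) = 377.478.
The smallest integer n is 378.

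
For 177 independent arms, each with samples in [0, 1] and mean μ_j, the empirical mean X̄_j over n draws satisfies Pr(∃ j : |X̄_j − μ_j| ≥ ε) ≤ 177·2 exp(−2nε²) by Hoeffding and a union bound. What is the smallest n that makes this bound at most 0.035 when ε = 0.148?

Need 2·177·exp(−2nε²) ≤ 0.035, i.e. exp(−2nε²) ≤ 0.035/354.
So 2nε² ≥ ln(354/0.035) = 9.221704.
Hence n ≥ 9.221704/(2·0.148²) = 210.503.
The smallest integer n is 211.

211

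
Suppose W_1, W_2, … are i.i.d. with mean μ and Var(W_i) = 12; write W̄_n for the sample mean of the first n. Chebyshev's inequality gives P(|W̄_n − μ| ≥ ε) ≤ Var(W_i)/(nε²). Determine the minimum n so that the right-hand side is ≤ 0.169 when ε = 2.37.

13

Require 12/(n·2.37²) ≤ 0.169, i.e. n ≥ 12/(0.169·2.37²) = 12.641.
The smallest integer n is 13.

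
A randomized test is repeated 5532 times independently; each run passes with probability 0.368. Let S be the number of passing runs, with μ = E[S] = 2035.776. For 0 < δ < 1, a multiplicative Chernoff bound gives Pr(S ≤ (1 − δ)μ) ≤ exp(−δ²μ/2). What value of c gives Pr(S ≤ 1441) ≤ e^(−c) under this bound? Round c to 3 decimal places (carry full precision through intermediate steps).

Write 1441 = (1 − δ)μ, so δ = 1 − 1441/2035.776 = 0.2921618…
Then the exponent is δ²μ/2 = (μ − 1441)²/(2μ) = 86.885416.

86.885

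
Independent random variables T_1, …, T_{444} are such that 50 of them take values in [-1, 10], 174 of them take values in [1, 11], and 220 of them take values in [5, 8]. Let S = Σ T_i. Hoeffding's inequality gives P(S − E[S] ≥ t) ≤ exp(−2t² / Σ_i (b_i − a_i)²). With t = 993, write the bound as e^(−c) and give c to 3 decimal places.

Σ(b_i − a_i)² = 50·11² + 174·10² + 220·3² = 25430.
c = 2t² / 25430 = 2·993² / 25430 = 77.5501.

77.550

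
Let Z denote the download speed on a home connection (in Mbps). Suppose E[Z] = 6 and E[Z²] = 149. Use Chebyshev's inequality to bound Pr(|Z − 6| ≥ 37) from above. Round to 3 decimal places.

0.083

Var(Z) = E[Z²] − (E[Z])² = 149 − 36 = 113.
Chebyshev's inequality: Pr(|Z − μ| ≥ t) ≤ Var(Z)/t² = 113/1369 = 0.0825.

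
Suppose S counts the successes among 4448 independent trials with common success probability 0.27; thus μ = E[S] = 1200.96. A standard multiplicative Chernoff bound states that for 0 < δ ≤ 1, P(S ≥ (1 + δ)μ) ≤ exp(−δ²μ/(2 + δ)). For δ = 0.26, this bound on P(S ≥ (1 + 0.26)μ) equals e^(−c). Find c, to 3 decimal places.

35.923

c = δ²μ/(2 + δ) = 0.26²·1200.96/(2 + 0.26) = 35.9225.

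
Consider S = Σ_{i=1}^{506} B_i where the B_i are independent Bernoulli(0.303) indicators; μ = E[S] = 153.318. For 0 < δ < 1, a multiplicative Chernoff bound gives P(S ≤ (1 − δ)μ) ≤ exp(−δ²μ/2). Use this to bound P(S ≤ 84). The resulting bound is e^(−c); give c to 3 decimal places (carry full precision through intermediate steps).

Write 84 = (1 − δ)μ, so δ = 1 − 84/153.318 = 0.4521191…
Then the exponent is δ²μ/2 = (μ − 84)²/(2μ) = 15.669997.

15.670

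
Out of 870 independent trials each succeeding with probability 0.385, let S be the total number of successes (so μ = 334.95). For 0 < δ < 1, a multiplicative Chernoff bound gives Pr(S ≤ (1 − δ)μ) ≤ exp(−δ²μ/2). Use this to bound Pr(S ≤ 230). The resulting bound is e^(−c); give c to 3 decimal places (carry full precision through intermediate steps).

16.442

Write 230 = (1 − δ)μ, so δ = 1 − 230/334.95 = 0.3133303…
Then the exponent is δ²μ/2 = (μ − 230)²/(2μ) = 16.442010.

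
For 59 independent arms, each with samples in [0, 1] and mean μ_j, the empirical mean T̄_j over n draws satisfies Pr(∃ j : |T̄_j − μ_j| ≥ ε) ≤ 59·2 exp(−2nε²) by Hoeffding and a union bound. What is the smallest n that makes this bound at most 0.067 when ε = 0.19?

Need 2·59·exp(−2nε²) ≤ 0.067, i.e. exp(−2nε²) ≤ 0.067/118.
So 2nε² ≥ ln(118/0.067) = 7.473747.
Hence n ≥ 7.473747/(2·0.19²) = 103.515.
The smallest integer n is 104.

104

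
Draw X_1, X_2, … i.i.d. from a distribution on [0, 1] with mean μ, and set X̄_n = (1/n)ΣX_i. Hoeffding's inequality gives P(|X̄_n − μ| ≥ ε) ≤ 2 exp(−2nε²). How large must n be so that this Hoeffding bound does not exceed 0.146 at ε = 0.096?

Require 2·exp(−2nε²) ≤ 0.146, i.e. 2nε² ≥ ln(2/0.146) = 2.617296.
So n ≥ 2.617296 / (2·0.096²) = 141.997.
The smallest integer n is 142.

142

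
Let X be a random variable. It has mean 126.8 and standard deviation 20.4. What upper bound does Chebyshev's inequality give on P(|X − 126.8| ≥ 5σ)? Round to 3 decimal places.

Chebyshev: P(|X − μ| ≥ t) ≤ Var(X)/t².
Var(X) = σ² = 20.4² = 416.16.
t = 5·20.4 = 102.
Bound = 416.16 / 10404 = 0.0400.

0.040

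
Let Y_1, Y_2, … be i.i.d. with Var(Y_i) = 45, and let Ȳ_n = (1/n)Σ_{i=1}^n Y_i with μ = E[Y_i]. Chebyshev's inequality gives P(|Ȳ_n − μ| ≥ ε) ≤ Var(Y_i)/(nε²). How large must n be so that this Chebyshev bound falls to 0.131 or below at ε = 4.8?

Require 45/(n·4.8²) ≤ 0.131, i.e. n ≥ 45/(0.131·4.8²) = 14.909.
The smallest integer n is 15.

15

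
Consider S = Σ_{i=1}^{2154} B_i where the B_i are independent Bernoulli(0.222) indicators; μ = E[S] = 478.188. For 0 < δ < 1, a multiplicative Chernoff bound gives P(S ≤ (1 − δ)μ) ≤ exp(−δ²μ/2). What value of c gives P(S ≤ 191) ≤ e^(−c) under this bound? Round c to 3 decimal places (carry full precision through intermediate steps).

86.239

Write 191 = (1 − δ)μ, so δ = 1 − 191/478.188 = 0.6005755…
Then the exponent is δ²μ/2 = (μ − 191)²/(2μ) = 86.239039.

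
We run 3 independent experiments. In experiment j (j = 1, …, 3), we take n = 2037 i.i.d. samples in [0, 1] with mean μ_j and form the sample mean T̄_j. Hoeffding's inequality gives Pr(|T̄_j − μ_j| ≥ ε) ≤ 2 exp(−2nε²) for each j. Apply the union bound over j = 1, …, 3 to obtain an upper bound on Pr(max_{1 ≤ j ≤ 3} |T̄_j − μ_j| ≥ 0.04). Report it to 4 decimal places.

0.0089

Per-experiment Hoeffding bound: 2·exp(−2·2037·0.04²) = 2·exp(−6.51840) = 0.0029521.
Union bound over 3 events: 3·0.0029521 = 0.00886.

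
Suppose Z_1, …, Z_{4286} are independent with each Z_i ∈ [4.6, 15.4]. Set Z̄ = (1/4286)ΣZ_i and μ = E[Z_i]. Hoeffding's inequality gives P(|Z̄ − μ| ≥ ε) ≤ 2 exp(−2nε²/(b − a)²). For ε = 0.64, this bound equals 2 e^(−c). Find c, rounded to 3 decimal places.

c = 2nε²/(b − a)² = 2·4286·0.64² / 10.8² = 30.1019.

30.102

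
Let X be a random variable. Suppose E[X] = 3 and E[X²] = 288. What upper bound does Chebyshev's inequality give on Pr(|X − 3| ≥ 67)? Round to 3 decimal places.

0.062

Var(X) = E[X²] − (E[X])² = 288 − 9 = 279.
Chebyshev's inequality: Pr(|X − μ| ≥ t) ≤ Var(X)/t² = 279/4489 = 0.0622.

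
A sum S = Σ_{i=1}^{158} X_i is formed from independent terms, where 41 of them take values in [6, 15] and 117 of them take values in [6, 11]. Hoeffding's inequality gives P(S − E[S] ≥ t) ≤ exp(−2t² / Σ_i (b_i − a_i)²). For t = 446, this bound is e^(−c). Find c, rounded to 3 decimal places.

63.694

Σ(b_i − a_i)² = 41·9² + 117·5² = 6246.
c = 2t² / 6246 = 2·446² / 6246 = 63.6939.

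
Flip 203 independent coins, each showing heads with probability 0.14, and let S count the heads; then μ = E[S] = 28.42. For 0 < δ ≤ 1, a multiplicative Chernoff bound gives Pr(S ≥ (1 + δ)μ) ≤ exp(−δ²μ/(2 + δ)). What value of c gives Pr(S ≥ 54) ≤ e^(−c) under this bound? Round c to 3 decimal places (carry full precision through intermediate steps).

Write 54 = (1 + δ)μ, so δ = 54/28.42 − 1 = 0.9000704…
Then the exponent is δ²μ/(2 + δ) = (54 − μ)² / (μ·(2 + δ)) = 7.939049.

7.939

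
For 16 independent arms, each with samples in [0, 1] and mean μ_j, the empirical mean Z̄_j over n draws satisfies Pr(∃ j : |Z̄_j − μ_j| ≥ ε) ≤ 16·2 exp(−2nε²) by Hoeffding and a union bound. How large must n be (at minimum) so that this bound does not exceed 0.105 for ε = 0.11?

Need 2·16·exp(−2nε²) ≤ 0.105, i.e. exp(−2nε²) ≤ 0.105/32.
So 2nε² ≥ ln(32/0.105) = 5.719531.
Hence n ≥ 5.719531/(2·0.11²) = 236.344.
The smallest integer n is 237.

237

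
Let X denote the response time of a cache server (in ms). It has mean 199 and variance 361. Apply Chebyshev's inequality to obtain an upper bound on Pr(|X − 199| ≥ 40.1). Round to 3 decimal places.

Chebyshev: Pr(|X − μ| ≥ t) ≤ Var(X)/t².
Bound = 361 / 1608.01 = 0.2245.

0.225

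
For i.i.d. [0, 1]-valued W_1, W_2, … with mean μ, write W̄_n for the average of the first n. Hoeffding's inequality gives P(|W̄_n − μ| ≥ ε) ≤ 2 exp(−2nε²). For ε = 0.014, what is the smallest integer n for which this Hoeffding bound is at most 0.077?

Require 2·exp(−2nε²) ≤ 0.077, i.e. 2nε² ≥ ln(2/0.077) = 3.257097.
So n ≥ 3.257097 / (2·0.014²) = 8308.921.
The smallest integer n is 8309.

8309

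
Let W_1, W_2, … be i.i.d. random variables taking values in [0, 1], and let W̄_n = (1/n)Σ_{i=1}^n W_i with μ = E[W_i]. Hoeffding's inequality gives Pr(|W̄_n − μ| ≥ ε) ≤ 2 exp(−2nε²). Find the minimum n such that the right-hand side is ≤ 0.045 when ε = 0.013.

11226

Require 2·exp(−2nε²) ≤ 0.045, i.e. 2nε² ≥ ln(2/0.045) = 3.794240.
So n ≥ 3.794240 / (2·0.013²) = 11225.562.
The smallest integer n is 11226.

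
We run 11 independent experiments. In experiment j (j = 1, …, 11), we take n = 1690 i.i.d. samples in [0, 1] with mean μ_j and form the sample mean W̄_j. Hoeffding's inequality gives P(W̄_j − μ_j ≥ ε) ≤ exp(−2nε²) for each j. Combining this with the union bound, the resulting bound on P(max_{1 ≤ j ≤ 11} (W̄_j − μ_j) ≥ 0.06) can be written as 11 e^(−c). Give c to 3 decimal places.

12.168

Union bound over the 11 events: P(max_{1 ≤ j ≤ 11} (W̄_j − μ_j) ≥ 0.06) ≤ 11·exp(−2nε²) = 11 exp(−2·1690·0.06²).
So c = 2·1690·0.06² = 12.1680.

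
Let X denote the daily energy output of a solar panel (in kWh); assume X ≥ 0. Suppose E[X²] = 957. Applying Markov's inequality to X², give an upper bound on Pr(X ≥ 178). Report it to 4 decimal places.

0.0302

Since X ≥ 0, the event {X ≥ 178} is the same as {X² ≥ 31684}.
Markov's inequality applied to X² gives Pr(X² ≥ 31684) ≤ E[X²]/31684 = 957/31684 = 0.0302.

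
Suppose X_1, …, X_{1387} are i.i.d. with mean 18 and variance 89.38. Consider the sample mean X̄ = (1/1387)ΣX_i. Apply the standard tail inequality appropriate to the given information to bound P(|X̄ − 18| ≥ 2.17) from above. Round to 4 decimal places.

With mean and variance of each term known, Chebyshev's inequality bounds the deviation of the sum (or sample mean).
Var(X̄) = Var(X_i)/n = 89.38/1387 = 0.064441.
Chebyshev: P(|X̄ − 18| ≥ 2.17) ≤ Var(X̄)/(2.17)² = 89.38/(1387·2.17²) = 0.0137.

0.0137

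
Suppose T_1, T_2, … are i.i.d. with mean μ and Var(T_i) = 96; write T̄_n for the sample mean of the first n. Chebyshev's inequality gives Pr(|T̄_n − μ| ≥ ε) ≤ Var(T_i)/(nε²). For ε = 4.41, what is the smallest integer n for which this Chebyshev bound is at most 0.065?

76

Require 96/(n·4.41²) ≤ 0.065, i.e. n ≥ 96/(0.065·4.41²) = 75.942.
The smallest integer n is 76.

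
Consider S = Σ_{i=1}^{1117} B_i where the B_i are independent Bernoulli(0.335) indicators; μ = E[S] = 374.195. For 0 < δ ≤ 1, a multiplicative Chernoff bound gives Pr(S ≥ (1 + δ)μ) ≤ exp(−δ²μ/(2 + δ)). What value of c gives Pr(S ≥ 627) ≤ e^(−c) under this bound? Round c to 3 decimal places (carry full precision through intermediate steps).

63.834

Write 627 = (1 + δ)μ, so δ = 627/374.195 − 1 = 0.6755969…
Then the exponent is δ²μ/(2 + δ) = (627 − μ)² / (μ·(2 + δ)) = 63.834086.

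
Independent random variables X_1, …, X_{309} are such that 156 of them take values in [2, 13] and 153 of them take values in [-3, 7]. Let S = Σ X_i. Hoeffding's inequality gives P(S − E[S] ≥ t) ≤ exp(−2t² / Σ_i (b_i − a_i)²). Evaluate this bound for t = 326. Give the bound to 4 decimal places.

0.0020

Σ(b_i − a_i)² = 156·11² + 153·10² = 34176.
Exponent = 2·326² / 34176 = 6.21934.
Bound = exp(−6.21934) = 0.00199.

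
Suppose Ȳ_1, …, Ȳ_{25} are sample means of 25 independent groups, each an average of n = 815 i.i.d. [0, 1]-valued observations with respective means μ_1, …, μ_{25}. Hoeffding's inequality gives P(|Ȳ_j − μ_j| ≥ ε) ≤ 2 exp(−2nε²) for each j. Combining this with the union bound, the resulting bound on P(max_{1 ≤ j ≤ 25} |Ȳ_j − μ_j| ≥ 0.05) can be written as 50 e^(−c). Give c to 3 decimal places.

4.075

Union bound over the 25 events: P(max_{1 ≤ j ≤ 25} |Ȳ_j − μ_j| ≥ 0.05) ≤ 25·2·exp(−2nε²) = 50 exp(−2·815·0.05²).
So c = 2·815·0.05² = 4.0750.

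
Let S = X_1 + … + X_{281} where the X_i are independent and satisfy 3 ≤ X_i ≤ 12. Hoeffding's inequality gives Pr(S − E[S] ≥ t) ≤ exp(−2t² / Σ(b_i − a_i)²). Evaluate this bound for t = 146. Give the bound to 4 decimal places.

Σ(b_i − a_i)² = 281·(9)² = 22761.
Exponent = 2·146²/22761 = 1.8730.
Bound = exp(−1.8730) = 0.15366.

0.1537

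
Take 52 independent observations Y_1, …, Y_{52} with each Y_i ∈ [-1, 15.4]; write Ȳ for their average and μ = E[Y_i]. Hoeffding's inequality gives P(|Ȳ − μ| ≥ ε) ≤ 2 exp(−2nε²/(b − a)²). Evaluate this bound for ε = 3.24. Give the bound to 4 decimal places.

Exponent: 2nε²/(b − a)² = 2·52·3.24² / 16.4² = 4.05916.
Bound = 2·exp(−4.05916) = 0.03453.

0.0345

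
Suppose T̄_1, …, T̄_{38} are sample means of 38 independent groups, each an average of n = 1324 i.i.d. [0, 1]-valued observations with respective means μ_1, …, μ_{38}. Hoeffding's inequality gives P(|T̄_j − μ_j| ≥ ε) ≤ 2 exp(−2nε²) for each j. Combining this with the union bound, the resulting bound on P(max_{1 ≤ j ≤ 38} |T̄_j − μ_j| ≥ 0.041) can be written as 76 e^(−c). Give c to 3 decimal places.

4.451

Union bound over the 38 events: P(max_{1 ≤ j ≤ 38} |T̄_j − μ_j| ≥ 0.041) ≤ 38·2·exp(−2nε²) = 76 exp(−2·1324·0.041²).
So c = 2·1324·0.041² = 4.4513.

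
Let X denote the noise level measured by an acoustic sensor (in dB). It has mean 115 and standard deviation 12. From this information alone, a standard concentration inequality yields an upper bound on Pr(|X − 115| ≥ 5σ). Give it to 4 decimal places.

Mean and variance are known, so Chebyshev's inequality applies.
Chebyshev: Pr(|X − μ| ≥ t) ≤ Var(X)/t².
Var(X) = σ² = 12² = 144.
t = 5·12 = 60.
Bound = 144 / 3600 = 0.0400.

0.0400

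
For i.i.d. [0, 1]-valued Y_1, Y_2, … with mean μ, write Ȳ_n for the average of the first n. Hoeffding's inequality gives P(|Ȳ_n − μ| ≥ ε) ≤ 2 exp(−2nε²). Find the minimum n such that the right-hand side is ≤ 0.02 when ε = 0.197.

60

Require 2·exp(−2nε²) ≤ 0.02, i.e. 2nε² ≥ ln(2/0.02) = 4.605170.
So n ≥ 4.605170 / (2·0.197²) = 59.331.
The smallest integer n is 60.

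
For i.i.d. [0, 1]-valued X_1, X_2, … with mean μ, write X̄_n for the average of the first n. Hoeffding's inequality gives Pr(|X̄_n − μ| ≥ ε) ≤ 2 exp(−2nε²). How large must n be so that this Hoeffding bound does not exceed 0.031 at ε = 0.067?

465

Require 2·exp(−2nε²) ≤ 0.031, i.e. 2nε² ≥ ln(2/0.031) = 4.166915.
So n ≥ 4.166915 / (2·0.067²) = 464.125.
The smallest integer n is 465.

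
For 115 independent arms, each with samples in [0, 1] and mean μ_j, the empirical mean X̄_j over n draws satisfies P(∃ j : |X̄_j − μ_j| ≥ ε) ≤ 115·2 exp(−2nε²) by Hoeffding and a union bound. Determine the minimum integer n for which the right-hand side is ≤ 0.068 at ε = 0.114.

313

Need 2·115·exp(−2nε²) ≤ 0.068, i.e. exp(−2nε²) ≤ 0.068/230.
So 2nε² ≥ ln(230/0.068) = 8.126327.
Hence n ≥ 8.126327/(2·0.114²) = 312.647.
The smallest integer n is 313.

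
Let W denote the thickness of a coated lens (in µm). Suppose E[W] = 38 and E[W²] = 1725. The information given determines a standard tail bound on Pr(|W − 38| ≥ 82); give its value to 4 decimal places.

0.0418

The first two moments determine the variance, so Chebyshev's inequality is the sharpest standard bound available.
Var(W) = E[W²] − (E[W])² = 1725 − 1444 = 281.
Chebyshev's inequality: Pr(|W − μ| ≥ t) ≤ Var(W)/t² = 281/6724 = 0.0418.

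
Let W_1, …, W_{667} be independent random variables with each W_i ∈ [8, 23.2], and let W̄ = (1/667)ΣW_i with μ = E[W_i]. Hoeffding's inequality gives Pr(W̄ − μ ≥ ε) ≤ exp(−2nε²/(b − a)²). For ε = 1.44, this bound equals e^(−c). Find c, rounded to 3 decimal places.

11.973

c = 2nε²/(b − a)² = 2·667·1.44² / 15.2² = 11.9727.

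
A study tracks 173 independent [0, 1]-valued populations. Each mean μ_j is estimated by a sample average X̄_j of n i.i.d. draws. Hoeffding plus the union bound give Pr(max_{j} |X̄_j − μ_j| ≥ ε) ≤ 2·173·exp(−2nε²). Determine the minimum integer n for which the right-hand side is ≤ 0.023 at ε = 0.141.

242

Need 2·173·exp(−2nε²) ≤ 0.023, i.e. exp(−2nε²) ≤ 0.023/346.
So 2nε² ≥ ln(346/0.023) = 9.618700.
Hence n ≥ 9.618700/(2·0.141²) = 241.907.
The smallest integer n is 242.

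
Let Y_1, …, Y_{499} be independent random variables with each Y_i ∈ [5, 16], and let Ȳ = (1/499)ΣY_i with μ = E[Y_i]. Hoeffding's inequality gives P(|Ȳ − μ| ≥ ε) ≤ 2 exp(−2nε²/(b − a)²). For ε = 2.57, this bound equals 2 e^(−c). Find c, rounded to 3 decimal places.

c = 2nε²/(b − a)² = 2·499·2.57² / 11² = 54.4768.

54.477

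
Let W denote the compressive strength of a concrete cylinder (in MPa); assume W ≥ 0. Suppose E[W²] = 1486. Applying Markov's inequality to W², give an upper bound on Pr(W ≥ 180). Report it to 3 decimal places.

0.046

Since W ≥ 0, the event {W ≥ 180} is the same as {W² ≥ 32400}.
Markov's inequality applied to W² gives Pr(W² ≥ 32400) ≤ E[W²]/32400 = 1486/32400 = 0.0459.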